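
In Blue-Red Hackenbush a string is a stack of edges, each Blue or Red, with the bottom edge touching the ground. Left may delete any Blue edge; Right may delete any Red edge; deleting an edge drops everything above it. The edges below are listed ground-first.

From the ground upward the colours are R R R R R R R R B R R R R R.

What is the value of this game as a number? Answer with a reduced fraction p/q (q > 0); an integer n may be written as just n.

-511/64

Prefix values for R R R R R R R R B R R R R R via {L|R} + simplicity:
val(R) = { — | 0 } -> -1
val(RR) = { — | -1; 0 } -> -2
val(RRR) = { — | -2; -1; 0 } -> -3
val(RRRR) = { — | -3; -2; -1; 0 } -> -4
val(RRRRR) = { — | -4; -3; -2; -1; 0 } -> -5
val(RRRRRR) = { — | -5; -4; -3; -2; -1; 0 } -> -6
val(RRRRRRR) = { — | -6; -5; -4; -3; -2; -1; 0 } -> -7
val(RRRRRRRR) = { — | -7; -6; -5; -4; -3; -2; -1; 0 } -> -8
val(RRRRRRRRB) = { -8 | -7; -6; -5; -4; -3; -2; -1; 0 } -> -15/2
val(RRRRRRRRBR) = { -8 | -15/2; -7; -6; -5; -4; -3; -2; -1; 0 } -> -31/4
val(RRRRRRRRBRR) = { -8 | -31/4; -15/2; -7; -6; -5; -4; -3; -2; -1; 0 } -> -63/8
val(RRRRRRRRBRRR) = { -8 | -63/8; -31/4; -15/2; -7; -6; -5; -4; -3; -2; -1; 0 } -> -127/16
val(RRRRRRRRBRRRR) = { -8 | -127/16; -63/8; -31/4; -15/2; -7; -6; -5; -4; -3; -2; -1; 0 } -> -255/32
val(RRRRRRRRBRRRRR) = { -8 | -255/32; -127/16; -63/8; -31/4; -15/2; -7; -6; -5; -4; -3; -2; -1; 0 } -> -511/64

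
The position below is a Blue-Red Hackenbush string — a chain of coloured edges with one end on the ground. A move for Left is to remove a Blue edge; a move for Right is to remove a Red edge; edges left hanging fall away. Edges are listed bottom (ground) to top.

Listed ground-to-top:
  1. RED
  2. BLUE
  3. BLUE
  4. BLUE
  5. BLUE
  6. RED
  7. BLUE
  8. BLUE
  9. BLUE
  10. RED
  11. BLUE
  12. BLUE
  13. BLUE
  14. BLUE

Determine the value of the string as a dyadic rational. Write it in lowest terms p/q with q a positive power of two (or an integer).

-545/8192

1 of 14 · R · max L −∞ · min R 0 ⇒ -1
2 of 14 · RB · max L -1 · min R 0 ⇒ -1/2
3 of 14 · RBB · max L -1/2 · min R 0 ⇒ -1/4
4 of 14 · RBBB · max L -1/4 · min R 0 ⇒ -1/8
5 of 14 · RBBBB · max L -1/8 · min R 0 ⇒ -1/16
6 of 14 · RBBBBR · max L -1/8 · min R -1/16 ⇒ -3/32
7 of 14 · RBBBBRB · max L -3/32 · min R -1/16 ⇒ -5/64
8 of 14 · RBBBBRBB · max L -5/64 · min R -1/16 ⇒ -9/128
9 of 14 · RBBBBRBBB · max L -9/128 · min R -1/16 ⇒ -17/256
10 of 14 · RBBBBRBBBR · max L -9/128 · min R -17/256 ⇒ -35/512
11 of 14 · RBBBBRBBBRB · max L -35/512 · min R -17/256 ⇒ -69/1024
12 of 14 · RBBBBRBBBRBB · max L -69/1024 · min R -17/256 ⇒ -137/2048
13 of 14 · RBBBBRBBBRBBB · max L -137/2048 · min R -17/256 ⇒ -273/4096
14 of 14 · RBBBBRBBBRBBBB · max L -273/4096 · min R -17/256 ⇒ -545/8192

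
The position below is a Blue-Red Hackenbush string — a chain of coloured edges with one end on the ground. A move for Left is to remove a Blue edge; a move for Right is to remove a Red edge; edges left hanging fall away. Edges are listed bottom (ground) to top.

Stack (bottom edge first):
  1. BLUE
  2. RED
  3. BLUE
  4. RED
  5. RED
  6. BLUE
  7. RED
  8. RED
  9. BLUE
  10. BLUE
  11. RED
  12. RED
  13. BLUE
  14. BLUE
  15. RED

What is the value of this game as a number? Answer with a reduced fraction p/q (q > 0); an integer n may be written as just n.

9421/16384

Build value(s[:k]) for k = 1..15, string s = BLUE RED BLUE RED RED BLUE RED RED BLUE BLUE RED RED BLUE BLUE RED.
B: Left { 0 }, Right { (no moves) } -> simplest 1
BR: Left { 0 }, Right { 1 } -> simplest 1/2
BRB: Left { 0 1/2 }, Right { 1 } -> simplest 3/4
BRBR: Left { 0 1/2 }, Right { 3/4 1 } -> simplest 5/8
BRBRR: Left { 0 1/2 }, Right { 5/8 3/4 1 } -> simplest 9/16
BRBRRB: Left { 0 1/2 9/16 }, Right { 5/8 3/4 1 } -> simplest 19/32
BRBRRBR: Left { 0 1/2 9/16 }, Right { 19/32 5/8 3/4 1 } -> simplest 37/64
BRBRRBRR: Left { 0 1/2 9/16 }, Right { 37/64 19/32 5/8 3/4 1 } -> simplest 73/128
BRBRRBRRB: Left { 0 1/2 9/16 73/128 }, Right { 37/64 19/32 5/8 3/4 1 } -> simplest 147/256
BRBRRBRRBB: Left { 0 1/2 9/16 73/128 147/256 }, Right { 37/64 19/32 5/8 3/4 1 } -> simplest 295/512
BRBRRBRRBBR: Left { 0 1/2 9/16 73/128 147/256 }, Right { 295/512 37/64 19/32 5/8 3/4 1 } -> simplest 589/1024
BRBRRBRRBBRR: Left { 0 1/2 9/16 73/128 147/256 }, Right { 589/1024 295/512 37/64 19/32 5/8 3/4 1 } -> simplest 1177/2048
BRBRRBRRBBRRB: Left { 0 1/2 9/16 73/128 147/256 1177/2048 }, Right { 589/1024 295/512 37/64 19/32 5/8 3/4 1 } -> simplest 2355/4096
BRBRRBRRBBRRBB: Left { 0 1/2 9/16 73/128 147/256 1177/2048 2355/4096 }, Right { 589/1024 295/512 37/64 19/32 5/8 3/4 1 } -> simplest 4711/8192
BRBRRBRRBBRRBBR: Left { 0 1/2 9/16 73/128 147/256 1177/2048 2355/4096 }, Right { 4711/8192 589/1024 295/512 37/64 19/32 5/8 3/4 1 } -> simplest 9421/16384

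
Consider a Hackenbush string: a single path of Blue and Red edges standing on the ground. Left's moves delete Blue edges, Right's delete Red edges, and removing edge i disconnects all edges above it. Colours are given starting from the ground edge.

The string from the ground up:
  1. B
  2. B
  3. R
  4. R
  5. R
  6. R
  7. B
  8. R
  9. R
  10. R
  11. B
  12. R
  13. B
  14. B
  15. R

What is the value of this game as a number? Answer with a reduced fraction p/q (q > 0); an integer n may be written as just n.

8749/8192

B: Left { 0 }, Right { none } — simplest 1
BB: Left { 0; 1 }, Right { none } — simplest 2
BBR: Left { 0; 1 }, Right { 2 } — simplest 3/2
BBRR: Left { 0; 1 }, Right { 3/2; 2 } — simplest 5/4
BBRRR: Left { 0; 1 }, Right { 5/4; 3/2; 2 } — simplest 9/8
BBRRRR: Left { 0; 1 }, Right { 9/8; 5/4; 3/2; 2 } — simplest 17/16
BBRRRRB: Left { 0; 1; 17/16 }, Right { 9/8; 5/4; 3/2; 2 } — simplest 35/32
BBRRRRBR: Left { 0; 1; 17/16 }, Right { 35/32; 9/8; 5/4; 3/2; 2 } — simplest 69/64
BBRRRRBRR: Left { 0; 1; 17/16 }, Right { 69/64; 35/32; 9/8; 5/4; 3/2; 2 } — simplest 137/128
BBRRRRBRRR: Left { 0; 1; 17/16 }, Right { 137/128; 69/64; 35/32; 9/8; 5/4; 3/2; 2 } — simplest 273/256
BBRRRRBRRRB: Left { 0; 1; 17/16; 273/256 }, Right { 137/128; 69/64; 35/32; 9/8; 5/4; 3/2; 2 } — simplest 547/512
BBRRRRBRRRBR: Left { 0; 1; 17/16; 273/256 }, Right { 547/512; 137/128; 69/64; 35/32; 9/8; 5/4; 3/2; 2 } — simplest 1093/1024
BBRRRRBRRRBRB: Left { 0; 1; 17/16; 273/256; 1093/1024 }, Right { 547/512; 137/128; 69/64; 35/32; 9/8; 5/4; 3/2; 2 } — simplest 2187/2048
BBRRRRBRRRBRBB: Left { 0; 1; 17/16; 273/256; 1093/1024; 2187/2048 }, Right { 547/512; 137/128; 69/64; 35/32; 9/8; 5/4; 3/2; 2 } — simplest 4375/4096
BBRRRRBRRRBRBBR: Left { 0; 1; 17/16; 273/256; 1093/1024; 2187/2048 }, Right { 4375/4096; 547/512; 137/128; 69/64; 35/32; 9/8; 5/4; 3/2; 2 } — simplest 8749/8192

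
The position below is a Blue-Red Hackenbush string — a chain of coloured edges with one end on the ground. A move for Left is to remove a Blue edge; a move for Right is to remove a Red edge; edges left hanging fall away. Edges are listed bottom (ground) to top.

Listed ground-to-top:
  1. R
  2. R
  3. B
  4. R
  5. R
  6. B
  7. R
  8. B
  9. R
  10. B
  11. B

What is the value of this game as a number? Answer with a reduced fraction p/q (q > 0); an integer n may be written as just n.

-937/512

Recurse on prefixes of the 11-edge string R R B R R B R B R B B:
G(R) = { ∅ | 0 } gives -1
G(RR) = { ∅ | -1,0 } gives -2
G(RRB) = { -2 | -1,0 } gives -3/2
G(RRBR) = { -2 | -3/2,-1,0 } gives -7/4
G(RRBRR) = { -2 | -7/4,-3/2,-1,0 } gives -15/8
G(RRBRRB) = { -2,-15/8 | -7/4,-3/2,-1,0 } gives -29/16
G(RRBRRBR) = { -2,-15/8 | -29/16,-7/4,-3/2,-1,0 } gives -59/32
G(RRBRRBRB) = { -2,-15/8,-59/32 | -29/16,-7/4,-3/2,-1,0 } gives -117/64
G(RRBRRBRBR) = { -2,-15/8,-59/32 | -117/64,-29/16,-7/4,-3/2,-1,0 } gives -235/128
G(RRBRRBRBRB) = { -2,-15/8,-59/32,-235/128 | -117/64,-29/16,-7/4,-3/2,-1,0 } gives -469/256
G(RRBRRBRBRBB) = { -2,-15/8,-59/32,-235/128,-469/256 | -117/64,-29/16,-7/4,-3/2,-1,0 } gives -937/512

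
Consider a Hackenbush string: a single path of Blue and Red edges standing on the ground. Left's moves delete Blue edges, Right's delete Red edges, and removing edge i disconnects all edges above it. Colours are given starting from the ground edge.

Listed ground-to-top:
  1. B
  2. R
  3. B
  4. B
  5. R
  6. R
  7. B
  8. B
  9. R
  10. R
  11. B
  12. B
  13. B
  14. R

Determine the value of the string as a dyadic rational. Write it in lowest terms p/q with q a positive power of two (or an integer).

v(B) = { 0 | (no moves) } -> 1
v(BR) = { 0 | 1 } -> 1/2
v(BRB) = { 0 1/2 | 1 } -> 3/4
v(BRBB) = { 0 1/2 3/4 | 1 } -> 7/8
v(BRBBR) = { 0 1/2 3/4 | 7/8 1 } -> 13/16
v(BRBBRR) = { 0 1/2 3/4 | 13/16 7/8 1 } -> 25/32
v(BRBBRRB) = { 0 1/2 3/4 25/32 | 13/16 7/8 1 } -> 51/64
v(BRBBRRBB) = { 0 1/2 3/4 25/32 51/64 | 13/16 7/8 1 } -> 103/128
v(BRBBRRBBR) = { 0 1/2 3/4 25/32 51/64 | 103/128 13/16 7/8 1 } -> 205/256
v(BRBBRRBBRR) = { 0 1/2 3/4 25/32 51/64 | 205/256 103/128 13/16 7/8 1 } -> 409/512
v(BRBBRRBBRRB) = { 0 1/2 3/4 25/32 51/64 409/512 | 205/256 103/128 13/16 7/8 1 } -> 819/1024
v(BRBBRRBBRRBB) = { 0 1/2 3/4 25/32 51/64 409/512 819/1024 | 205/256 103/128 13/16 7/8 1 } -> 1639/2048
v(BRBBRRBBRRBBB) = { 0 1/2 3/4 25/32 51/64 409/512 819/1024 1639/2048 | 205/256 103/128 13/16 7/8 1 } -> 3279/4096
v(BRBBRRBBRRBBBR) = { 0 1/2 3/4 25/32 51/64 409/512 819/1024 1639/2048 | 3279/4096 205/256 103/128 13/16 7/8 1 } -> 6557/8192

6557/8192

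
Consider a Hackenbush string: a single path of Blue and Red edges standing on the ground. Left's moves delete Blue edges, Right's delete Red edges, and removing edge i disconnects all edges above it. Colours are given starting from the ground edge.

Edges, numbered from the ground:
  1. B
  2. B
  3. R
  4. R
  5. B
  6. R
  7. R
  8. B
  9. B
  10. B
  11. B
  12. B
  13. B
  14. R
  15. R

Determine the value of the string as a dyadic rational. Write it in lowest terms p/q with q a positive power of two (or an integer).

10745/8192

step 1: add B to get B; options L={ 0 } R={ — } gives 1
step 2: add B to get BB; options L={ 0,1 } R={ — } gives 2
step 3: add R to get BBR; options L={ 0,1 } R={ 2 } gives 3/2
step 4: add R to get BBRR; options L={ 0,1 } R={ 3/2,2 } gives 5/4
step 5: add B to get BBRRB; options L={ 0,1,5/4 } R={ 3/2,2 } gives 11/8
step 6: add R to get BBRRBR; options L={ 0,1,5/4 } R={ 11/8,3/2,2 } gives 21/16
step 7: add R to get BBRRBRR; options L={ 0,1,5/4 } R={ 21/16,11/8,3/2,2 } gives 41/32
step 8: add B to get BBRRBRRB; options L={ 0,1,5/4,41/32 } R={ 21/16,11/8,3/2,2 } gives 83/64
step 9: add B to get BBRRBRRBB; options L={ 0,1,5/4,41/32,83/64 } R={ 21/16,11/8,3/2,2 } gives 167/128
step 10: add B to get BBRRBRRBBB; options L={ 0,1,5/4,41/32,83/64,167/128 } R={ 21/16,11/8,3/2,2 } gives 335/256
step 11: add B to get BBRRBRRBBBB; options L={ 0,1,5/4,41/32,83/64,167/128,335/256 } R={ 21/16,11/8,3/2,2 } gives 671/512
step 12: add B to get BBRRBRRBBBBB; options L={ 0,1,5/4,41/32,83/64,167/128,335/256,671/512 } R={ 21/16,11/8,3/2,2 } gives 1343/1024
step 13: add B to get BBRRBRRBBBBBB; options L={ 0,1,5/4,41/32,83/64,167/128,335/256,671/512,1343/1024 } R={ 21/16,11/8,3/2,2 } gives 2687/2048
step 14: add R to get BBRRBRRBBBBBBR; options L={ 0,1,5/4,41/32,83/64,167/128,335/256,671/512,1343/1024 } R={ 2687/2048,21/16,11/8,3/2,2 } gives 5373/4096
step 15: add R to get BBRRBRRBBBBBBRR; options L={ 0,1,5/4,41/32,83/64,167/128,335/256,671/512,1343/1024 } R={ 5373/4096,2687/2048,21/16,11/8,3/2,2 } gives 10745/8192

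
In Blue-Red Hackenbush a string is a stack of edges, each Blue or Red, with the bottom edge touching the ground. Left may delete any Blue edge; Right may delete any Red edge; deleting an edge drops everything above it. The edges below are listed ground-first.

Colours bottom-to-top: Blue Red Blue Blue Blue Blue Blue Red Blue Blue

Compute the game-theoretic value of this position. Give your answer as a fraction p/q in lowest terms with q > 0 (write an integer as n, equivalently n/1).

503/512

Recurse on prefixes of the 10-edge string Blue Red Blue Blue Blue Blue Blue Red Blue Blue:
step 1: add Blue to get B; options L={ 0 } R={ (no moves) } ⇒ 1
step 2: add Red to get BR; options L={ 0 } R={ 1 } ⇒ 1/2
step 3: add Blue to get BRB; options L={ 0,1/2 } R={ 1 } ⇒ 3/4
step 4: add Blue to get BRBB; options L={ 0,1/2,3/4 } R={ 1 } ⇒ 7/8
step 5: add Blue to get BRBBB; options L={ 0,1/2,3/4,7/8 } R={ 1 } ⇒ 15/16
step 6: add Blue to get BRBBBB; options L={ 0,1/2,3/4,7/8,15/16 } R={ 1 } ⇒ 31/32
step 7: add Blue to get BRBBBBB; options L={ 0,1/2,3/4,7/8,15/16,31/32 } R={ 1 } ⇒ 63/64
step 8: add Red to get BRBBBBBR; options L={ 0,1/2,3/4,7/8,15/16,31/32 } R={ 63/64,1 } ⇒ 125/128
step 9: add Blue to get BRBBBBBRB; options L={ 0,1/2,3/4,7/8,15/16,31/32,125/128 } R={ 63/64,1 } ⇒ 251/256
step 10: add Blue to get BRBBBBBRBB; options L={ 0,1/2,3/4,7/8,15/16,31/32,125/128,251/256 } R={ 63/64,1 } ⇒ 503/512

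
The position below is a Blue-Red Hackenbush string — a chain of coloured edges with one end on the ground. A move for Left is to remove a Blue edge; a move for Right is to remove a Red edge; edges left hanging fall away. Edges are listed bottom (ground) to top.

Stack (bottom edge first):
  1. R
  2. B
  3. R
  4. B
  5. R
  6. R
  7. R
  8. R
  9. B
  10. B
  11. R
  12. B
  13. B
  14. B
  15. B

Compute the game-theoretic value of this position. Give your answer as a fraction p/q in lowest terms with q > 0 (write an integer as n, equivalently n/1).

step 1: add R to get R; options L={ ∅ } R={ 0 } gives -1
step 2: add B to get RB; options L={ -1 } R={ 0 } gives -1/2
step 3: add R to get RBR; options L={ -1 } R={ -1/2, 0 } gives -3/4
step 4: add B to get RBRB; options L={ -1, -3/4 } R={ -1/2, 0 } gives -5/8
step 5: add R to get RBRBR; options L={ -1, -3/4 } R={ -5/8, -1/2, 0 } gives -11/16
step 6: add R to get RBRBRR; options L={ -1, -3/4 } R={ -11/16, -5/8, -1/2, 0 } gives -23/32
step 7: add R to get RBRBRRR; options L={ -1, -3/4 } R={ -23/32, -11/16, -5/8, -1/2, 0 } gives -47/64
step 8: add R to get RBRBRRRR; options L={ -1, -3/4 } R={ -47/64, -23/32, -11/16, -5/8, -1/2, 0 } gives -95/128
step 9: add B to get RBRBRRRRB; options L={ -1, -3/4, -95/128 } R={ -47/64, -23/32, -11/16, -5/8, -1/2, 0 } gives -189/256
step 10: add B to get RBRBRRRRBB; options L={ -1, -3/4, -95/128, -189/256 } R={ -47/64, -23/32, -11/16, -5/8, -1/2, 0 } gives -377/512
step 11: add R to get RBRBRRRRBBR; options L={ -1, -3/4, -95/128, -189/256 } R={ -377/512, -47/64, -23/32, -11/16, -5/8, -1/2, 0 } gives -755/1024
step 12: add B to get RBRBRRRRBBRB; options L={ -1, -3/4, -95/128, -189/256, -755/1024 } R={ -377/512, -47/64, -23/32, -11/16, -5/8, -1/2, 0 } gives -1509/2048
step 13: add B to get RBRBRRRRBBRBB; options L={ -1, -3/4, -95/128, -189/256, -755/1024, -1509/2048 } R={ -377/512, -47/64, -23/32, -11/16, -5/8, -1/2, 0 } gives -3017/4096
step 14: add B to get RBRBRRRRBBRBBB; options L={ -1, -3/4, -95/128, -189/256, -755/1024, -1509/2048, -3017/4096 } R={ -377/512, -47/64, -23/32, -11/16, -5/8, -1/2, 0 } gives -6033/8192
step 15: add B to get RBRBRRRRBBRBBBB; options L={ -1, -3/4, -95/128, -189/256, -755/1024, -1509/2048, -3017/4096, -6033/8192 } R={ -377/512, -47/64, -23/32, -11/16, -5/8, -1/2, 0 } gives -12065/16384

-12065/16384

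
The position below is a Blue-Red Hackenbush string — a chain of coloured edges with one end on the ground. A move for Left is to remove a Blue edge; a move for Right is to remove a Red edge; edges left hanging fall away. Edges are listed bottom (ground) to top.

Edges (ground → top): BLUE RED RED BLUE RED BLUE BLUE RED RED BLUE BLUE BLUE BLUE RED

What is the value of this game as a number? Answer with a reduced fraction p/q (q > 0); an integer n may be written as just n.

step 1: add BLUE to get B; options L={ 0 } R={  } -> 1
step 2: add RED to get BR; options L={ 0 } R={ 1 } -> 1/2
step 3: add RED to get BRR; options L={ 0 } R={ 1/2 1 } -> 1/4
step 4: add BLUE to get BRRB; options L={ 0 1/4 } R={ 1/2 1 } -> 3/8
step 5: add RED to get BRRBR; options L={ 0 1/4 } R={ 3/8 1/2 1 } -> 5/16
step 6: add BLUE to get BRRBRB; options L={ 0 1/4 5/16 } R={ 3/8 1/2 1 } -> 11/32
step 7: add BLUE to get BRRBRBB; options L={ 0 1/4 5/16 11/32 } R={ 3/8 1/2 1 } -> 23/64
step 8: add RED to get BRRBRBBR; options L={ 0 1/4 5/16 11/32 } R={ 23/64 3/8 1/2 1 } -> 45/128
step 9: add RED to get BRRBRBBRR; options L={ 0 1/4 5/16 11/32 } R={ 45/128 23/64 3/8 1/2 1 } -> 89/256
step 10: add BLUE to get BRRBRBBRRB; options L={ 0 1/4 5/16 11/32 89/256 } R={ 45/128 23/64 3/8 1/2 1 } -> 179/512
step 11: add BLUE to get BRRBRBBRRBB; options L={ 0 1/4 5/16 11/32 89/256 179/512 } R={ 45/128 23/64 3/8 1/2 1 } -> 359/1024
step 12: add BLUE to get BRRBRBBRRBBB; options L={ 0 1/4 5/16 11/32 89/256 179/512 359/1024 } R={ 45/128 23/64 3/8 1/2 1 } -> 719/2048
step 13: add BLUE to get BRRBRBBRRBBBB; options L={ 0 1/4 5/16 11/32 89/256 179/512 359/1024 719/2048 } R={ 45/128 23/64 3/8 1/2 1 } -> 1439/4096
step 14: add RED to get BRRBRBBRRBBBBR; options L={ 0 1/4 5/16 11/32 89/256 179/512 359/1024 719/2048 } R={ 1439/4096 45/128 23/64 3/8 1/2 1 } -> 2877/8192

2877/8192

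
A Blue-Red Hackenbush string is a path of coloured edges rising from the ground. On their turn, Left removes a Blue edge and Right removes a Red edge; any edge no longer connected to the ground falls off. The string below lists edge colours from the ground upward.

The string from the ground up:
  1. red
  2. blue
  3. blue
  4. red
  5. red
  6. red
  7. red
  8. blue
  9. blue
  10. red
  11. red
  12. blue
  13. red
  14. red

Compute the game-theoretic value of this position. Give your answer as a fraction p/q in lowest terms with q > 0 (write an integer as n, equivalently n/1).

-3895/8192

r: Left { none }, Right { 0 } -> simplest -1
rb: Left { -1 }, Right { 0 } -> simplest -1/2
rbb: Left { -1; -1/2 }, Right { 0 } -> simplest -1/4
rbbr: Left { -1; -1/2 }, Right { -1/4; 0 } -> simplest -3/8
rbbrr: Left { -1; -1/2 }, Right { -3/8; -1/4; 0 } -> simplest -7/16
rbbrrr: Left { -1; -1/2 }, Right { -7/16; -3/8; -1/4; 0 } -> simplest -15/32
rbbrrrr: Left { -1; -1/2 }, Right { -15/32; -7/16; -3/8; -1/4; 0 } -> simplest -31/64
rbbrrrrb: Left { -1; -1/2; -31/64 }, Right { -15/32; -7/16; -3/8; -1/4; 0 } -> simplest -61/128
rbbrrrrbb: Left { -1; -1/2; -31/64; -61/128 }, Right { -15/32; -7/16; -3/8; -1/4; 0 } -> simplest -121/256
rbbrrrrbbr: Left { -1; -1/2; -31/64; -61/128 }, Right { -121/256; -15/32; -7/16; -3/8; -1/4; 0 } -> simplest -243/512
rbbrrrrbbrr: Left { -1; -1/2; -31/64; -61/128 }, Right { -243/512; -121/256; -15/32; -7/16; -3/8; -1/4; 0 } -> simplest -487/1024
rbbrrrrbbrrb: Left { -1; -1/2; -31/64; -61/128; -487/1024 }, Right { -243/512; -121/256; -15/32; -7/16; -3/8; -1/4; 0 } -> simplest -973/2048
rbbrrrrbbrrbr: Left { -1; -1/2; -31/64; -61/128; -487/1024 }, Right { -973/2048; -243/512; -121/256; -15/32; -7/16; -3/8; -1/4; 0 } -> simplest -1947/4096
rbbrrrrbbrrbrr: Left { -1; -1/2; -31/64; -61/128; -487/1024 }, Right { -1947/4096; -973/2048; -243/512; -121/256; -15/32; -7/16; -3/8; -1/4; 0 } -> simplest -3895/8192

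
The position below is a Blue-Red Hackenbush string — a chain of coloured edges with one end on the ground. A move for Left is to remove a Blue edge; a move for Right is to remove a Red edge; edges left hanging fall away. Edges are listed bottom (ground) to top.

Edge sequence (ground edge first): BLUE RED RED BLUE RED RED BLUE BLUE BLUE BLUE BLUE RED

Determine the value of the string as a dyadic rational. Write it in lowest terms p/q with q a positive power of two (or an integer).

Prefix values for BLUE RED RED BLUE RED RED BLUE BLUE BLUE BLUE BLUE RED via {L|R} + simplicity:
B: Left { 0 }, Right { · } gives simplest 1
BR: Left { 0 }, Right { 1 } gives simplest 1/2
BRR: Left { 0 }, Right { 1/2 1 } gives simplest 1/4
BRRB: Left { 0 1/4 }, Right { 1/2 1 } gives simplest 3/8
BRRBR: Left { 0 1/4 }, Right { 3/8 1/2 1 } gives simplest 5/16
BRRBRR: Left { 0 1/4 }, Right { 5/16 3/8 1/2 1 } gives simplest 9/32
BRRBRRB: Left { 0 1/4 9/32 }, Right { 5/16 3/8 1/2 1 } gives simplest 19/64
BRRBRRBB: Left { 0 1/4 9/32 19/64 }, Right { 5/16 3/8 1/2 1 } gives simplest 39/128
BRRBRRBBB: Left { 0 1/4 9/32 19/64 39/128 }, Right { 5/16 3/8 1/2 1 } gives simplest 79/256
BRRBRRBBBB: Left { 0 1/4 9/32 19/64 39/128 79/256 }, Right { 5/16 3/8 1/2 1 } gives simplest 159/512
BRRBRRBBBBB: Left { 0 1/4 9/32 19/64 39/128 79/256 159/512 }, Right { 5/16 3/8 1/2 1 } gives simplest 319/1024
BRRBRRBBBBBR: Left { 0 1/4 9/32 19/64 39/128 79/256 159/512 }, Right { 319/1024 5/16 3/8 1/2 1 } gives simplest 637/2048

637/2048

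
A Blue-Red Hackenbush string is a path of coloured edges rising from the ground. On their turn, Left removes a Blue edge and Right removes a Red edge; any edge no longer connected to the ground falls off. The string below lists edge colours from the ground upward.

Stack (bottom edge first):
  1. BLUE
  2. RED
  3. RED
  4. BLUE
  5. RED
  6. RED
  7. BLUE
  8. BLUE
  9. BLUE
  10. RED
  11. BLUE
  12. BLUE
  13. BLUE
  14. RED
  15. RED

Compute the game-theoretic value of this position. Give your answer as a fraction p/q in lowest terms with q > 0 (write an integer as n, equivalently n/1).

5049/16384

B: Left { 0 }, Right { — } — simplest 1
BR: Left { 0 }, Right { 1 } — simplest 1/2
BRR: Left { 0 }, Right { 1/2; 1 } — simplest 1/4
BRRB: Left { 0; 1/4 }, Right { 1/2; 1 } — simplest 3/8
BRRBR: Left { 0; 1/4 }, Right { 3/8; 1/2; 1 } — simplest 5/16
BRRBRR: Left { 0; 1/4 }, Right { 5/16; 3/8; 1/2; 1 } — simplest 9/32
BRRBRRB: Left { 0; 1/4; 9/32 }, Right { 5/16; 3/8; 1/2; 1 } — simplest 19/64
BRRBRRBB: Left { 0; 1/4; 9/32; 19/64 }, Right { 5/16; 3/8; 1/2; 1 } — simplest 39/128
BRRBRRBBB: Left { 0; 1/4; 9/32; 19/64; 39/128 }, Right { 5/16; 3/8; 1/2; 1 } — simplest 79/256
BRRBRRBBBR: Left { 0; 1/4; 9/32; 19/64; 39/128 }, Right { 79/256; 5/16; 3/8; 1/2; 1 } — simplest 157/512
BRRBRRBBBRB: Left { 0; 1/4; 9/32; 19/64; 39/128; 157/512 }, Right { 79/256; 5/16; 3/8; 1/2; 1 } — simplest 315/1024
BRRBRRBBBRBB: Left { 0; 1/4; 9/32; 19/64; 39/128; 157/512; 315/1024 }, Right { 79/256; 5/16; 3/8; 1/2; 1 } — simplest 631/2048
BRRBRRBBBRBBB: Left { 0; 1/4; 9/32; 19/64; 39/128; 157/512; 315/1024; 631/2048 }, Right { 79/256; 5/16; 3/8; 1/2; 1 } — simplest 1263/4096
BRRBRRBBBRBBBR: Left { 0; 1/4; 9/32; 19/64; 39/128; 157/512; 315/1024; 631/2048 }, Right { 1263/4096; 79/256; 5/16; 3/8; 1/2; 1 } — simplest 2525/8192
BRRBRRBBBRBBBRR: Left { 0; 1/4; 9/32; 19/64; 39/128; 157/512; 315/1024; 631/2048 }, Right { 2525/8192; 1263/4096; 79/256; 5/16; 3/8; 1/2; 1 } — simplest 5049/16384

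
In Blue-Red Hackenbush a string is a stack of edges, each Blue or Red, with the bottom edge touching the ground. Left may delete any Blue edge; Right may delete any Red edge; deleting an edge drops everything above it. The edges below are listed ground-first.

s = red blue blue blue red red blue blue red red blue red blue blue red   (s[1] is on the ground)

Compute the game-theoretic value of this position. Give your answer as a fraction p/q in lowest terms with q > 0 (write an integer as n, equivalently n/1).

-3283/16384

edge 1 of 15 (red): { · | 0 } = -1
edge 2 of 15 (blue): { -1 | 0 } = -1/2
edge 3 of 15 (blue): { -1; -1/2 | 0 } = -1/4
edge 4 of 15 (blue): { -1; -1/2; -1/4 | 0 } = -1/8
edge 5 of 15 (red): { -1; -1/2; -1/4 | -1/8; 0 } = -3/16
edge 6 of 15 (red): { -1; -1/2; -1/4 | -3/16; -1/8; 0 } = -7/32
edge 7 of 15 (blue): { -1; -1/2; -1/4; -7/32 | -3/16; -1/8; 0 } = -13/64
edge 8 of 15 (blue): { -1; -1/2; -1/4; -7/32; -13/64 | -3/16; -1/8; 0 } = -25/128
edge 9 of 15 (red): { -1; -1/2; -1/4; -7/32; -13/64 | -25/128; -3/16; -1/8; 0 } = -51/256
edge 10 of 15 (red): { -1; -1/2; -1/4; -7/32; -13/64 | -51/256; -25/128; -3/16; -1/8; 0 } = -103/512
edge 11 of 15 (blue): { -1; -1/2; -1/4; -7/32; -13/64; -103/512 | -51/256; -25/128; -3/16; -1/8; 0 } = -205/1024
edge 12 of 15 (red): { -1; -1/2; -1/4; -7/32; -13/64; -103/512 | -205/1024; -51/256; -25/128; -3/16; -1/8; 0 } = -411/2048
edge 13 of 15 (blue): { -1; -1/2; -1/4; -7/32; -13/64; -103/512; -411/2048 | -205/1024; -51/256; -25/128; -3/16; -1/8; 0 } = -821/4096
edge 14 of 15 (blue): { -1; -1/2; -1/4; -7/32; -13/64; -103/512; -411/2048; -821/4096 | -205/1024; -51/256; -25/128; -3/16; -1/8; 0 } = -1641/8192
edge 15 of 15 (red): { -1; -1/2; -1/4; -7/32; -13/64; -103/512; -411/2048; -821/4096 | -1641/8192; -205/1024; -51/256; -25/128; -3/16; -1/8; 0 } = -3283/16384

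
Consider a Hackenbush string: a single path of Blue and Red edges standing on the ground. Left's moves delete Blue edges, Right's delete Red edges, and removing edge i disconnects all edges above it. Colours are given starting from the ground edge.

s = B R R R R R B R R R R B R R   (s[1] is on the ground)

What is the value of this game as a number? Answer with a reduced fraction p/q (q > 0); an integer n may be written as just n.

Prefix values for B R R R R R B R R R R B R R via {L|R} + simplicity:
val(B) = { 0 | none } => 1
val(BR) = { 0 | 1 } => 1/2
val(BRR) = { 0 | 1/2,1 } => 1/4
val(BRRR) = { 0 | 1/4,1/2,1 } => 1/8
val(BRRRR) = { 0 | 1/8,1/4,1/2,1 } => 1/16
val(BRRRRR) = { 0 | 1/16,1/8,1/4,1/2,1 } => 1/32
val(BRRRRRB) = { 0,1/32 | 1/16,1/8,1/4,1/2,1 } => 3/64
val(BRRRRRBR) = { 0,1/32 | 3/64,1/16,1/8,1/4,1/2,1 } => 5/128
val(BRRRRRBRR) = { 0,1/32 | 5/128,3/64,1/16,1/8,1/4,1/2,1 } => 9/256
val(BRRRRRBRRR) = { 0,1/32 | 9/256,5/128,3/64,1/16,1/8,1/4,1/2,1 } => 17/512
val(BRRRRRBRRRR) = { 0,1/32 | 17/512,9/256,5/128,3/64,1/16,1/8,1/4,1/2,1 } => 33/1024
val(BRRRRRBRRRRB) = { 0,1/32,33/1024 | 17/512,9/256,5/128,3/64,1/16,1/8,1/4,1/2,1 } => 67/2048
val(BRRRRRBRRRRBR) = { 0,1/32,33/1024 | 67/2048,17/512,9/256,5/128,3/64,1/16,1/8,1/4,1/2,1 } => 133/4096
val(BRRRRRBRRRRBRR) = { 0,1/32,33/1024 | 133/4096,67/2048,17/512,9/256,5/128,3/64,1/16,1/8,1/4,1/2,1 } => 265/8192

265/8192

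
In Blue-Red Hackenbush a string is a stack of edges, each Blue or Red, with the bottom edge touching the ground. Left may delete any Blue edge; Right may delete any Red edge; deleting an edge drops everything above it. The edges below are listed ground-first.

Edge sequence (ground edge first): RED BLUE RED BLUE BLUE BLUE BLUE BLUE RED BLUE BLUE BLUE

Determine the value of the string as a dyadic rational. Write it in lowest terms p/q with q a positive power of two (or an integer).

-1041/2048

Build v(s[:k]) for k = 1..12, string s = RED BLUE RED BLUE BLUE BLUE BLUE BLUE RED BLUE BLUE BLUE.
v(R) = { (no moves) | 0 } gives -1
v(RB) = { -1 | 0 } gives -1/2
v(RBR) = { -1 | -1/2; 0 } gives -3/4
v(RBRB) = { -1; -3/4 | -1/2; 0 } gives -5/8
v(RBRBB) = { -1; -3/4; -5/8 | -1/2; 0 } gives -9/16
v(RBRBBB) = { -1; -3/4; -5/8; -9/16 | -1/2; 0 } gives -17/32
v(RBRBBBB) = { -1; -3/4; -5/8; -9/16; -17/32 | -1/2; 0 } gives -33/64
v(RBRBBBBB) = { -1; -3/4; -5/8; -9/16; -17/32; -33/64 | -1/2; 0 } gives -65/128
v(RBRBBBBBR) = { -1; -3/4; -5/8; -9/16; -17/32; -33/64 | -65/128; -1/2; 0 } gives -131/256
v(RBRBBBBBRB) = { -1; -3/4; -5/8; -9/16; -17/32; -33/64; -131/256 | -65/128; -1/2; 0 } gives -261/512
v(RBRBBBBBRBB) = { -1; -3/4; -5/8; -9/16; -17/32; -33/64; -131/256; -261/512 | -65/128; -1/2; 0 } gives -521/1024
v(RBRBBBBBRBBB) = { -1; -3/4; -5/8; -9/16; -17/32; -33/64; -131/256; -261/512; -521/1024 | -65/128; -1/2; 0 } gives -1041/2048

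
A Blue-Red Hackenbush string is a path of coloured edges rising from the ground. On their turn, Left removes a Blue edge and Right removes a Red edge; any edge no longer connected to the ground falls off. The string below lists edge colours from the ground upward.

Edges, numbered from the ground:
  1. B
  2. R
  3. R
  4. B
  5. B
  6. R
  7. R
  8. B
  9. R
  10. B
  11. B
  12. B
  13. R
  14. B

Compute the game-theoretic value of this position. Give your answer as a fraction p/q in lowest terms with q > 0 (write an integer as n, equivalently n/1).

3259/8192

val_1 [B]  L=[0]  R=[]  ⇒ 1
val_2 [BR]  L=[0]  R=[1]  ⇒ 1/2
val_3 [BRR]  L=[0]  R=[1/2 1]  ⇒ 1/4
val_4 [BRRB]  L=[0 1/4]  R=[1/2 1]  ⇒ 3/8
val_5 [BRRBB]  L=[0 1/4 3/8]  R=[1/2 1]  ⇒ 7/16
val_6 [BRRBBR]  L=[0 1/4 3/8]  R=[7/16 1/2 1]  ⇒ 13/32
val_7 [BRRBBRR]  L=[0 1/4 3/8]  R=[13/32 7/16 1/2 1]  ⇒ 25/64
val_8 [BRRBBRRB]  L=[0 1/4 3/8 25/64]  R=[13/32 7/16 1/2 1]  ⇒ 51/128
val_9 [BRRBBRRBR]  L=[0 1/4 3/8 25/64]  R=[51/128 13/32 7/16 1/2 1]  ⇒ 101/256
val_10 [BRRBBRRBRB]  L=[0 1/4 3/8 25/64 101/256]  R=[51/128 13/32 7/16 1/2 1]  ⇒ 203/512
val_11 [BRRBBRRBRBB]  L=[0 1/4 3/8 25/64 101/256 203/512]  R=[51/128 13/32 7/16 1/2 1]  ⇒ 407/1024
val_12 [BRRBBRRBRBBB]  L=[0 1/4 3/8 25/64 101/256 203/512 407/1024]  R=[51/128 13/32 7/16 1/2 1]  ⇒ 815/2048
val_13 [BRRBBRRBRBBBR]  L=[0 1/4 3/8 25/64 101/256 203/512 407/1024]  R=[815/2048 51/128 13/32 7/16 1/2 1]  ⇒ 1629/4096
val_14 [BRRBBRRBRBBBRB]  L=[0 1/4 3/8 25/64 101/256 203/512 407/1024 1629/4096]  R=[815/2048 51/128 13/32 7/16 1/2 1]  ⇒ 3259/8192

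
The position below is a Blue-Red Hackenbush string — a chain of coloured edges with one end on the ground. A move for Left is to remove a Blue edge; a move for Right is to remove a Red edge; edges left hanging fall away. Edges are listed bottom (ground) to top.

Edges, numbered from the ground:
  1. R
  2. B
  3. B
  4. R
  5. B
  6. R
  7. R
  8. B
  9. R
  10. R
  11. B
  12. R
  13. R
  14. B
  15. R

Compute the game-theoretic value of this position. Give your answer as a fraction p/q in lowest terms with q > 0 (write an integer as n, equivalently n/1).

-5851/16384

step 1: add R to get R; options L={ · } R={ 0 } so -1
step 2: add B to get RB; options L={ -1 } R={ 0 } so -1/2
step 3: add B to get RBB; options L={ -1 -1/2 } R={ 0 } so -1/4
step 4: add R to get RBBR; options L={ -1 -1/2 } R={ -1/4 0 } so -3/8
step 5: add B to get RBBRB; options L={ -1 -1/2 -3/8 } R={ -1/4 0 } so -5/16
step 6: add R to get RBBRBR; options L={ -1 -1/2 -3/8 } R={ -5/16 -1/4 0 } so -11/32
step 7: add R to get RBBRBRR; options L={ -1 -1/2 -3/8 } R={ -11/32 -5/16 -1/4 0 } so -23/64
step 8: add B to get RBBRBRRB; options L={ -1 -1/2 -3/8 -23/64 } R={ -11/32 -5/16 -1/4 0 } so -45/128
step 9: add R to get RBBRBRRBR; options L={ -1 -1/2 -3/8 -23/64 } R={ -45/128 -11/32 -5/16 -1/4 0 } so -91/256
step 10: add R to get RBBRBRRBRR; options L={ -1 -1/2 -3/8 -23/64 } R={ -91/256 -45/128 -11/32 -5/16 -1/4 0 } so -183/512
step 11: add B to get RBBRBRRBRRB; options L={ -1 -1/2 -3/8 -23/64 -183/512 } R={ -91/256 -45/128 -11/32 -5/16 -1/4 0 } so -365/1024
step 12: add R to get RBBRBRRBRRBR; options L={ -1 -1/2 -3/8 -23/64 -183/512 } R={ -365/1024 -91/256 -45/128 -11/32 -5/16 -1/4 0 } so -731/2048
step 13: add R to get RBBRBRRBRRBRR; options L={ -1 -1/2 -3/8 -23/64 -183/512 } R={ -731/2048 -365/1024 -91/256 -45/128 -11/32 -5/16 -1/4 0 } so -1463/4096
step 14: add B to get RBBRBRRBRRBRRB; options L={ -1 -1/2 -3/8 -23/64 -183/512 -1463/4096 } R={ -731/2048 -365/1024 -91/256 -45/128 -11/32 -5/16 -1/4 0 } so -2925/8192
step 15: add R to get RBBRBRRBRRBRRBR; options L={ -1 -1/2 -3/8 -23/64 -183/512 -1463/4096 } R={ -2925/8192 -731/2048 -365/1024 -91/256 -45/128 -11/32 -5/16 -1/4 0 } so -5851/16384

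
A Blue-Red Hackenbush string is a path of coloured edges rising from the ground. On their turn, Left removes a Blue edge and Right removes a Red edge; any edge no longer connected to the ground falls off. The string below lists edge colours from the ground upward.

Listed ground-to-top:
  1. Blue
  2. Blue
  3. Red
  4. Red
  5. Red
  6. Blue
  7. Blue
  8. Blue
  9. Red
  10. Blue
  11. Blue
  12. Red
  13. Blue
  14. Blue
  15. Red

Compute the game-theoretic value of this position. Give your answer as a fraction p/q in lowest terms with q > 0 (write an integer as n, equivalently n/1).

G_1 [B]  L=[0]  R=[]  -> 1
G_2 [BB]  L=[0; 1]  R=[]  -> 2
G_3 [BBR]  L=[0; 1]  R=[2]  -> 3/2
G_4 [BBRR]  L=[0; 1]  R=[3/2; 2]  -> 5/4
G_5 [BBRRR]  L=[0; 1]  R=[5/4; 3/2; 2]  -> 9/8
G_6 [BBRRRB]  L=[0; 1; 9/8]  R=[5/4; 3/2; 2]  -> 19/16
G_7 [BBRRRBB]  L=[0; 1; 9/8; 19/16]  R=[5/4; 3/2; 2]  -> 39/32
G_8 [BBRRRBBB]  L=[0; 1; 9/8; 19/16; 39/32]  R=[5/4; 3/2; 2]  -> 79/64
G_9 [BBRRRBBBR]  L=[0; 1; 9/8; 19/16; 39/32]  R=[79/64; 5/4; 3/2; 2]  -> 157/128
G_10 [BBRRRBBBRB]  L=[0; 1; 9/8; 19/16; 39/32; 157/128]  R=[79/64; 5/4; 3/2; 2]  -> 315/256
G_11 [BBRRRBBBRBB]  L=[0; 1; 9/8; 19/16; 39/32; 157/128; 315/256]  R=[79/64; 5/4; 3/2; 2]  -> 631/512
G_12 [BBRRRBBBRBBR]  L=[0; 1; 9/8; 19/16; 39/32; 157/128; 315/256]  R=[631/512; 79/64; 5/4; 3/2; 2]  -> 1261/1024
G_13 [BBRRRBBBRBBRB]  L=[0; 1; 9/8; 19/16; 39/32; 157/128; 315/256; 1261/1024]  R=[631/512; 79/64; 5/4; 3/2; 2]  -> 2523/2048
G_14 [BBRRRBBBRBBRBB]  L=[0; 1; 9/8; 19/16; 39/32; 157/128; 315/256; 1261/1024; 2523/2048]  R=[631/512; 79/64; 5/4; 3/2; 2]  -> 5047/4096
G_15 [BBRRRBBBRBBRBBR]  L=[0; 1; 9/8; 19/16; 39/32; 157/128; 315/256; 1261/1024; 2523/2048]  R=[5047/4096; 631/512; 79/64; 5/4; 3/2; 2]  -> 10093/8192

10093/8192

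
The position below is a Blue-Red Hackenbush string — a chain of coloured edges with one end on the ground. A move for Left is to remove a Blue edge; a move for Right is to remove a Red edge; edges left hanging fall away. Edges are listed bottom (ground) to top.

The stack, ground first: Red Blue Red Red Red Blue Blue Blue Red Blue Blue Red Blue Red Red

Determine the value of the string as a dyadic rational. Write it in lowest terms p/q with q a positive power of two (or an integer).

step 1: add Red to get R; options L={ · } R={ 0 } gives -1
step 2: add Blue to get RB; options L={ -1 } R={ 0 } gives -1/2
step 3: add Red to get RBR; options L={ -1 } R={ -1/2; 0 } gives -3/4
step 4: add Red to get RBRR; options L={ -1 } R={ -3/4; -1/2; 0 } gives -7/8
step 5: add Red to get RBRRR; options L={ -1 } R={ -7/8; -3/4; -1/2; 0 } gives -15/16
step 6: add Blue to get RBRRRB; options L={ -1; -15/16 } R={ -7/8; -3/4; -1/2; 0 } gives -29/32
step 7: add Blue to get RBRRRBB; options L={ -1; -15/16; -29/32 } R={ -7/8; -3/4; -1/2; 0 } gives -57/64
step 8: add Blue to get RBRRRBBB; options L={ -1; -15/16; -29/32; -57/64 } R={ -7/8; -3/4; -1/2; 0 } gives -113/128
step 9: add Red to get RBRRRBBBR; options L={ -1; -15/16; -29/32; -57/64 } R={ -113/128; -7/8; -3/4; -1/2; 0 } gives -227/256
step 10: add Blue to get RBRRRBBBRB; options L={ -1; -15/16; -29/32; -57/64; -227/256 } R={ -113/128; -7/8; -3/4; -1/2; 0 } gives -453/512
step 11: add Blue to get RBRRRBBBRBB; options L={ -1; -15/16; -29/32; -57/64; -227/256; -453/512 } R={ -113/128; -7/8; -3/4; -1/2; 0 } gives -905/1024
step 12: add Red to get RBRRRBBBRBBR; options L={ -1; -15/16; -29/32; -57/64; -227/256; -453/512 } R={ -905/1024; -113/128; -7/8; -3/4; -1/2; 0 } gives -1811/2048
step 13: add Blue to get RBRRRBBBRBBRB; options L={ -1; -15/16; -29/32; -57/64; -227/256; -453/512; -1811/2048 } R={ -905/1024; -113/128; -7/8; -3/4; -1/2; 0 } gives -3621/4096
step 14: add Red to get RBRRRBBBRBBRBR; options L={ -1; -15/16; -29/32; -57/64; -227/256; -453/512; -1811/2048 } R={ -3621/4096; -905/1024; -113/128; -7/8; -3/4; -1/2; 0 } gives -7243/8192
step 15: add Red to get RBRRRBBBRBBRBRR; options L={ -1; -15/16; -29/32; -57/64; -227/256; -453/512; -1811/2048 } R={ -7243/8192; -3621/4096; -905/1024; -113/128; -7/8; -3/4; -1/2; 0 } gives -14487/16384

-14487/16384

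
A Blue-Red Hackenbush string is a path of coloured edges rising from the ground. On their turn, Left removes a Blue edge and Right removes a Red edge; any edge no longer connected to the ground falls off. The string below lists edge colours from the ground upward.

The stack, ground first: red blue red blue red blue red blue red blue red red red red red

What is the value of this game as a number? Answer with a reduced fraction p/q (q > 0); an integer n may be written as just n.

-10943/16384

1 of 15 · r · max L −∞ · min R 0 -> -1
2 of 15 · rb · max L -1 · min R 0 -> -1/2
3 of 15 · rbr · max L -1 · min R -1/2 -> -3/4
4 of 15 · rbrb · max L -3/4 · min R -1/2 -> -5/8
5 of 15 · rbrbr · max L -3/4 · min R -5/8 -> -11/16
6 of 15 · rbrbrb · max L -11/16 · min R -5/8 -> -21/32
7 of 15 · rbrbrbr · max L -11/16 · min R -21/32 -> -43/64
8 of 15 · rbrbrbrb · max L -43/64 · min R -21/32 -> -85/128
9 of 15 · rbrbrbrbr · max L -43/64 · min R -85/128 -> -171/256
10 of 15 · rbrbrbrbrb · max L -171/256 · min R -85/128 -> -341/512
11 of 15 · rbrbrbrbrbr · max L -171/256 · min R -341/512 -> -683/1024
12 of 15 · rbrbrbrbrbrr · max L -171/256 · min R -683/1024 -> -1367/2048
13 of 15 · rbrbrbrbrbrrr · max L -171/256 · min R -1367/2048 -> -2735/4096
14 of 15 · rbrbrbrbrbrrrr · max L -171/256 · min R -2735/4096 -> -5471/8192
15 of 15 · rbrbrbrbrbrrrrr · max L -171/256 · min R -5471/8192 -> -10943/16384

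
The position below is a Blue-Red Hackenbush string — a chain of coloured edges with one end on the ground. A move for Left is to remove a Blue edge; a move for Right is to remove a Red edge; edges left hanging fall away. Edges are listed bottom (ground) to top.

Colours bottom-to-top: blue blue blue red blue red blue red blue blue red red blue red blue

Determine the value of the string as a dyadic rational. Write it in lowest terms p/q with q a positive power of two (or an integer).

10955/4096

edge 1 of 15 (blue): { 0 | none } = 1
edge 2 of 15 (blue): { 0; 1 | none } = 2
edge 3 of 15 (blue): { 0; 1; 2 | none } = 3
edge 4 of 15 (red): { 0; 1; 2 | 3 } = 5/2
edge 5 of 15 (blue): { 0; 1; 2; 5/2 | 3 } = 11/4
edge 6 of 15 (red): { 0; 1; 2; 5/2 | 11/4; 3 } = 21/8
edge 7 of 15 (blue): { 0; 1; 2; 5/2; 21/8 | 11/4; 3 } = 43/16
edge 8 of 15 (red): { 0; 1; 2; 5/2; 21/8 | 43/16; 11/4; 3 } = 85/32
edge 9 of 15 (blue): { 0; 1; 2; 5/2; 21/8; 85/32 | 43/16; 11/4; 3 } = 171/64
edge 10 of 15 (blue): { 0; 1; 2; 5/2; 21/8; 85/32; 171/64 | 43/16; 11/4; 3 } = 343/128
edge 11 of 15 (red): { 0; 1; 2; 5/2; 21/8; 85/32; 171/64 | 343/128; 43/16; 11/4; 3 } = 685/256
edge 12 of 15 (red): { 0; 1; 2; 5/2; 21/8; 85/32; 171/64 | 685/256; 343/128; 43/16; 11/4; 3 } = 1369/512
edge 13 of 15 (blue): { 0; 1; 2; 5/2; 21/8; 85/32; 171/64; 1369/512 | 685/256; 343/128; 43/16; 11/4; 3 } = 2739/1024
edge 14 of 15 (red): { 0; 1; 2; 5/2; 21/8; 85/32; 171/64; 1369/512 | 2739/1024; 685/256; 343/128; 43/16; 11/4; 3 } = 5477/2048
edge 15 of 15 (blue): { 0; 1; 2; 5/2; 21/8; 85/32; 171/64; 1369/512; 5477/2048 | 2739/1024; 685/256; 343/128; 43/16; 11/4; 3 } = 10955/4096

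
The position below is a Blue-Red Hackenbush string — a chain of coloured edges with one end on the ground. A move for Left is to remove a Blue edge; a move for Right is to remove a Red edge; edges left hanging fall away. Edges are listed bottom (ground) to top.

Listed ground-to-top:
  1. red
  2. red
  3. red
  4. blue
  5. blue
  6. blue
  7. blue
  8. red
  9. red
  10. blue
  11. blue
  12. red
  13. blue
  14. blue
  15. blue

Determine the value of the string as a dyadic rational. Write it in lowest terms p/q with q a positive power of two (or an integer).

edge 1 of 15 (red): { none | 0 } → -1
edge 2 of 15 (red): { none | -1, 0 } → -2
edge 3 of 15 (red): { none | -2, -1, 0 } → -3
edge 4 of 15 (blue): { -3 | -2, -1, 0 } → -5/2
edge 5 of 15 (blue): { -3, -5/2 | -2, -1, 0 } → -9/4
edge 6 of 15 (blue): { -3, -5/2, -9/4 | -2, -1, 0 } → -17/8
edge 7 of 15 (blue): { -3, -5/2, -9/4, -17/8 | -2, -1, 0 } → -33/16
edge 8 of 15 (red): { -3, -5/2, -9/4, -17/8 | -33/16, -2, -1, 0 } → -67/32
edge 9 of 15 (red): { -3, -5/2, -9/4, -17/8 | -67/32, -33/16, -2, -1, 0 } → -135/64
edge 10 of 15 (blue): { -3, -5/2, -9/4, -17/8, -135/64 | -67/32, -33/16, -2, -1, 0 } → -269/128
edge 11 of 15 (blue): { -3, -5/2, -9/4, -17/8, -135/64, -269/128 | -67/32, -33/16, -2, -1, 0 } → -537/256
edge 12 of 15 (red): { -3, -5/2, -9/4, -17/8, -135/64, -269/128 | -537/256, -67/32, -33/16, -2, -1, 0 } → -1075/512
edge 13 of 15 (blue): { -3, -5/2, -9/4, -17/8, -135/64, -269/128, -1075/512 | -537/256, -67/32, -33/16, -2, -1, 0 } → -2149/1024
edge 14 of 15 (blue): { -3, -5/2, -9/4, -17/8, -135/64, -269/128, -1075/512, -2149/1024 | -537/256, -67/32, -33/16, -2, -1, 0 } → -4297/2048
edge 15 of 15 (blue): { -3, -5/2, -9/4, -17/8, -135/64, -269/128, -1075/512, -2149/1024, -4297/2048 | -537/256, -67/32, -33/16, -2, -1, 0 } → -8593/4096

-8593/4096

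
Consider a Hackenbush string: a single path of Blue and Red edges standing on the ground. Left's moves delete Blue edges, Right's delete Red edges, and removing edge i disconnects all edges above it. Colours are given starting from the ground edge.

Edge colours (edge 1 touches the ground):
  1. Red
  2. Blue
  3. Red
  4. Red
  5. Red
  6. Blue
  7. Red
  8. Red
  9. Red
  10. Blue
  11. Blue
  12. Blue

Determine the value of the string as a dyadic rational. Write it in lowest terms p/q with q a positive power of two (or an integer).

-1905/2048

Build G(s[:k]) for k = 1..12, string s = Red Blue Red Red Red Blue Red Red Red Blue Blue Blue.
G(R) = { · | 0 } — -1
G(RB) = { -1 | 0 } — -1/2
G(RBR) = { -1 | -1/2 0 } — -3/4
G(RBRR) = { -1 | -3/4 -1/2 0 } — -7/8
G(RBRRR) = { -1 | -7/8 -3/4 -1/2 0 } — -15/16
G(RBRRRB) = { -1 -15/16 | -7/8 -3/4 -1/2 0 } — -29/32
G(RBRRRBR) = { -1 -15/16 | -29/32 -7/8 -3/4 -1/2 0 } — -59/64
G(RBRRRBRR) = { -1 -15/16 | -59/64 -29/32 -7/8 -3/4 -1/2 0 } — -119/128
G(RBRRRBRRR) = { -1 -15/16 | -119/128 -59/64 -29/32 -7/8 -3/4 -1/2 0 } — -239/256
G(RBRRRBRRRB) = { -1 -15/16 -239/256 | -119/128 -59/64 -29/32 -7/8 -3/4 -1/2 0 } — -477/512
G(RBRRRBRRRBB) = { -1 -15/16 -239/256 -477/512 | -119/128 -59/64 -29/32 -7/8 -3/4 -1/2 0 } — -953/1024
G(RBRRRBRRRBBB) = { -1 -15/16 -239/256 -477/512 -953/1024 | -119/128 -59/64 -29/32 -7/8 -3/4 -1/2 0 } — -1905/2048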